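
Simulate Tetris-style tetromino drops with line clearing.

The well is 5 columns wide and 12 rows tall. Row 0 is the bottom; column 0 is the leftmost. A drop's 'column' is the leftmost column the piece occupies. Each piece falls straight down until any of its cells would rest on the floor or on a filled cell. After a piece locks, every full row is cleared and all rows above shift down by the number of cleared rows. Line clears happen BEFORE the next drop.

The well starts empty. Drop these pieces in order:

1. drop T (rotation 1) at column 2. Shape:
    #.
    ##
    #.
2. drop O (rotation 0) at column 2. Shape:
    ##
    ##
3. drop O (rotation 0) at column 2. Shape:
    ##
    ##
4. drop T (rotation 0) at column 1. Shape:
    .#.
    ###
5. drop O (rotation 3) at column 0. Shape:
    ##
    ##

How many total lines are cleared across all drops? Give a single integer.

Drop 1: T rot1 at col 2 lands with bottom-row=0; cleared 0 line(s) (total 0); column heights now [0 0 3 2 0], max=3
Drop 2: O rot0 at col 2 lands with bottom-row=3; cleared 0 line(s) (total 0); column heights now [0 0 5 5 0], max=5
Drop 3: O rot0 at col 2 lands with bottom-row=5; cleared 0 line(s) (total 0); column heights now [0 0 7 7 0], max=7
Drop 4: T rot0 at col 1 lands with bottom-row=7; cleared 0 line(s) (total 0); column heights now [0 8 9 8 0], max=9
Drop 5: O rot3 at col 0 lands with bottom-row=8; cleared 0 line(s) (total 0); column heights now [10 10 9 8 0], max=10

Answer: 0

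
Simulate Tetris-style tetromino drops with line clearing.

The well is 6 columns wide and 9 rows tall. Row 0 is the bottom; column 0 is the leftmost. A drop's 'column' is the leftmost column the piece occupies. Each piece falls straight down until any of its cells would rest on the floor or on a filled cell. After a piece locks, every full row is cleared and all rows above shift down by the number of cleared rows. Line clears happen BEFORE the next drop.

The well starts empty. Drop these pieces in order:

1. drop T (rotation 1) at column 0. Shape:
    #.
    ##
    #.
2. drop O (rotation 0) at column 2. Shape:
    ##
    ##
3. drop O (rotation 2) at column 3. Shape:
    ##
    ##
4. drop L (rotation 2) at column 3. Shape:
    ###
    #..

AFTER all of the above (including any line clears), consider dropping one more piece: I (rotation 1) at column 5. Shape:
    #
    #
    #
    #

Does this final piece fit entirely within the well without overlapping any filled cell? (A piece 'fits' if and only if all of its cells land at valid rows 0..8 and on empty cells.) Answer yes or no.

Drop 1: T rot1 at col 0 lands with bottom-row=0; cleared 0 line(s) (total 0); column heights now [3 2 0 0 0 0], max=3
Drop 2: O rot0 at col 2 lands with bottom-row=0; cleared 0 line(s) (total 0); column heights now [3 2 2 2 0 0], max=3
Drop 3: O rot2 at col 3 lands with bottom-row=2; cleared 0 line(s) (total 0); column heights now [3 2 2 4 4 0], max=4
Drop 4: L rot2 at col 3 lands with bottom-row=4; cleared 0 line(s) (total 0); column heights now [3 2 2 6 6 6], max=6
Test piece I rot1 at col 5 (width 1): heights before test = [3 2 2 6 6 6]; fits = False

Answer: no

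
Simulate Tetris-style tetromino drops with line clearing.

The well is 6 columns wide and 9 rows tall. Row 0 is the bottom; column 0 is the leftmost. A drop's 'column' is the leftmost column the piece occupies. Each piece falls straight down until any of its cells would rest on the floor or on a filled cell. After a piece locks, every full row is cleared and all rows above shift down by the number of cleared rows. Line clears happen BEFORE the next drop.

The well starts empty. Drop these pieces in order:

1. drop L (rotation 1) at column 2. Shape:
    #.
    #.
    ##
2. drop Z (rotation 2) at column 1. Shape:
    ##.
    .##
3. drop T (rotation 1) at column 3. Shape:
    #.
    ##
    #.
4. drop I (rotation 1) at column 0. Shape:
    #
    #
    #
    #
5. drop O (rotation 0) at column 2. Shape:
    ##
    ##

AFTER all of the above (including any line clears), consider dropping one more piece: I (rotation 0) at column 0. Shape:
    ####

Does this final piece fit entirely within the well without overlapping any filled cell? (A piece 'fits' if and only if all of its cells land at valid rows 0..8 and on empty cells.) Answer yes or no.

Drop 1: L rot1 at col 2 lands with bottom-row=0; cleared 0 line(s) (total 0); column heights now [0 0 3 1 0 0], max=3
Drop 2: Z rot2 at col 1 lands with bottom-row=3; cleared 0 line(s) (total 0); column heights now [0 5 5 4 0 0], max=5
Drop 3: T rot1 at col 3 lands with bottom-row=4; cleared 0 line(s) (total 0); column heights now [0 5 5 7 6 0], max=7
Drop 4: I rot1 at col 0 lands with bottom-row=0; cleared 0 line(s) (total 0); column heights now [4 5 5 7 6 0], max=7
Drop 5: O rot0 at col 2 lands with bottom-row=7; cleared 0 line(s) (total 0); column heights now [4 5 9 9 6 0], max=9
Test piece I rot0 at col 0 (width 4): heights before test = [4 5 9 9 6 0]; fits = False

Answer: no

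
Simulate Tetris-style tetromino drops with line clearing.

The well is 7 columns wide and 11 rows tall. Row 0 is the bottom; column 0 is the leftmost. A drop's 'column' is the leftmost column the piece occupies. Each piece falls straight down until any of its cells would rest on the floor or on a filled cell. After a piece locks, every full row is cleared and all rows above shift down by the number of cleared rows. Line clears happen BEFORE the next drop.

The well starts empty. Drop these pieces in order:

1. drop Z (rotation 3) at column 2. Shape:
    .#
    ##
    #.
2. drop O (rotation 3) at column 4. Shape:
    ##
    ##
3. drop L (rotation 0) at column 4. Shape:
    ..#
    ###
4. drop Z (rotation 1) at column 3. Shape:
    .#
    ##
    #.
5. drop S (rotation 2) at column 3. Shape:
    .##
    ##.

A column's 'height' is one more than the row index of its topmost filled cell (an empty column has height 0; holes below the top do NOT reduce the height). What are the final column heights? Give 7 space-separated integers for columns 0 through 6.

Drop 1: Z rot3 at col 2 lands with bottom-row=0; cleared 0 line(s) (total 0); column heights now [0 0 2 3 0 0 0], max=3
Drop 2: O rot3 at col 4 lands with bottom-row=0; cleared 0 line(s) (total 0); column heights now [0 0 2 3 2 2 0], max=3
Drop 3: L rot0 at col 4 lands with bottom-row=2; cleared 0 line(s) (total 0); column heights now [0 0 2 3 3 3 4], max=4
Drop 4: Z rot1 at col 3 lands with bottom-row=3; cleared 0 line(s) (total 0); column heights now [0 0 2 5 6 3 4], max=6
Drop 5: S rot2 at col 3 lands with bottom-row=6; cleared 0 line(s) (total 0); column heights now [0 0 2 7 8 8 4], max=8

Answer: 0 0 2 7 8 8 4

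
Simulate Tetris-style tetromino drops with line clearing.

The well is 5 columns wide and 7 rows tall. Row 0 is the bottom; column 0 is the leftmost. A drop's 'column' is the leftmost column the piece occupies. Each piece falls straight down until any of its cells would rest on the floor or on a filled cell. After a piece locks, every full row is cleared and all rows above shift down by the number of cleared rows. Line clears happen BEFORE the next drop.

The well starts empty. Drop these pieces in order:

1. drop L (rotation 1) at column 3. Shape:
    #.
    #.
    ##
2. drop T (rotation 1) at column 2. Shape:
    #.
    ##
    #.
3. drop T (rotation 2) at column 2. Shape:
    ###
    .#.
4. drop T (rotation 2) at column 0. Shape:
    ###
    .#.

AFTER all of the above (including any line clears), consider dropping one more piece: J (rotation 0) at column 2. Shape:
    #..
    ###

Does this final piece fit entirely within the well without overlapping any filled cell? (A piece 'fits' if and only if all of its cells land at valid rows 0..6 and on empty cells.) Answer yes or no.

Drop 1: L rot1 at col 3 lands with bottom-row=0; cleared 0 line(s) (total 0); column heights now [0 0 0 3 1], max=3
Drop 2: T rot1 at col 2 lands with bottom-row=2; cleared 0 line(s) (total 0); column heights now [0 0 5 4 1], max=5
Drop 3: T rot2 at col 2 lands with bottom-row=4; cleared 0 line(s) (total 0); column heights now [0 0 6 6 6], max=6
Drop 4: T rot2 at col 0 lands with bottom-row=5; cleared 0 line(s) (total 0); column heights now [7 7 7 6 6], max=7
Test piece J rot0 at col 2 (width 3): heights before test = [7 7 7 6 6]; fits = False

Answer: no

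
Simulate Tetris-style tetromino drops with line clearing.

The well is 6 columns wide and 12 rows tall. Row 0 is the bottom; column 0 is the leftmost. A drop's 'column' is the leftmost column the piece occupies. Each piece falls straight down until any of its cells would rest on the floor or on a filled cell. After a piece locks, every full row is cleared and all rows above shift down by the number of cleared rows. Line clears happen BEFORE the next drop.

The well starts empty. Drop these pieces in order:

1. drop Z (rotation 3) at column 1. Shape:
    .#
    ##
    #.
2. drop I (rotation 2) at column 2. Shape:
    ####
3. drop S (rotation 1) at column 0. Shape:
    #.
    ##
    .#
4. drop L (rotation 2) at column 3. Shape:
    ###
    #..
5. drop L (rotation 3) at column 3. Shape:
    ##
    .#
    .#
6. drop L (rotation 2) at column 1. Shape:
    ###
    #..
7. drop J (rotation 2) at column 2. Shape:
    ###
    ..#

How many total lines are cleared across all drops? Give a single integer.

Answer: 1

Derivation:
Drop 1: Z rot3 at col 1 lands with bottom-row=0; cleared 0 line(s) (total 0); column heights now [0 2 3 0 0 0], max=3
Drop 2: I rot2 at col 2 lands with bottom-row=3; cleared 0 line(s) (total 0); column heights now [0 2 4 4 4 4], max=4
Drop 3: S rot1 at col 0 lands with bottom-row=2; cleared 1 line(s) (total 1); column heights now [4 3 3 0 0 0], max=4
Drop 4: L rot2 at col 3 lands with bottom-row=0; cleared 0 line(s) (total 1); column heights now [4 3 3 2 2 2], max=4
Drop 5: L rot3 at col 3 lands with bottom-row=2; cleared 0 line(s) (total 1); column heights now [4 3 3 5 5 2], max=5
Drop 6: L rot2 at col 1 lands with bottom-row=4; cleared 0 line(s) (total 1); column heights now [4 6 6 6 5 2], max=6
Drop 7: J rot2 at col 2 lands with bottom-row=5; cleared 0 line(s) (total 1); column heights now [4 6 7 7 7 2], max=7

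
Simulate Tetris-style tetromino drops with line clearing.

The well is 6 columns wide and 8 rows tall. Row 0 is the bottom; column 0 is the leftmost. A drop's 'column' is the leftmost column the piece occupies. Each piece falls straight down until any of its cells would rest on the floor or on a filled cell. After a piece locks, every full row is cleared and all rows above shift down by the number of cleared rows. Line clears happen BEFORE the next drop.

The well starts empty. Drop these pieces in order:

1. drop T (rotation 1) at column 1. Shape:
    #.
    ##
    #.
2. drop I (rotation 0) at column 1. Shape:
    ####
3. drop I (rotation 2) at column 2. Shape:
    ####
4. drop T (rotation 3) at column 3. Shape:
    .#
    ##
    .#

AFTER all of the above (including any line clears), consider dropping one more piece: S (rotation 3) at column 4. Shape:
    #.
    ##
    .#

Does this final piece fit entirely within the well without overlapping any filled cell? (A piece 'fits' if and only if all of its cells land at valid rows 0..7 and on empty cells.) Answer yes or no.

Answer: no

Derivation:
Drop 1: T rot1 at col 1 lands with bottom-row=0; cleared 0 line(s) (total 0); column heights now [0 3 2 0 0 0], max=3
Drop 2: I rot0 at col 1 lands with bottom-row=3; cleared 0 line(s) (total 0); column heights now [0 4 4 4 4 0], max=4
Drop 3: I rot2 at col 2 lands with bottom-row=4; cleared 0 line(s) (total 0); column heights now [0 4 5 5 5 5], max=5
Drop 4: T rot3 at col 3 lands with bottom-row=5; cleared 0 line(s) (total 0); column heights now [0 4 5 7 8 5], max=8
Test piece S rot3 at col 4 (width 2): heights before test = [0 4 5 7 8 5]; fits = False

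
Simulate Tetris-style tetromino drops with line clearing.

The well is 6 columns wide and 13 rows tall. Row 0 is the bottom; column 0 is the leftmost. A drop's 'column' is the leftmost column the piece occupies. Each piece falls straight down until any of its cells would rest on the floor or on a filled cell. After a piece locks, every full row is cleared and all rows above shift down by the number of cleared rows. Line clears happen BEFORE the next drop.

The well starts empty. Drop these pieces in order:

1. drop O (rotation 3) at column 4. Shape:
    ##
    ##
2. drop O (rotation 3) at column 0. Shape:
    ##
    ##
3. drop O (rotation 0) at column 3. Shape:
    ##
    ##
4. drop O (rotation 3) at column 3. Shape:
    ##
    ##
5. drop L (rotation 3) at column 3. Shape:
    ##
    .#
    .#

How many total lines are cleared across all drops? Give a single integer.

Drop 1: O rot3 at col 4 lands with bottom-row=0; cleared 0 line(s) (total 0); column heights now [0 0 0 0 2 2], max=2
Drop 2: O rot3 at col 0 lands with bottom-row=0; cleared 0 line(s) (total 0); column heights now [2 2 0 0 2 2], max=2
Drop 3: O rot0 at col 3 lands with bottom-row=2; cleared 0 line(s) (total 0); column heights now [2 2 0 4 4 2], max=4
Drop 4: O rot3 at col 3 lands with bottom-row=4; cleared 0 line(s) (total 0); column heights now [2 2 0 6 6 2], max=6
Drop 5: L rot3 at col 3 lands with bottom-row=6; cleared 0 line(s) (total 0); column heights now [2 2 0 9 9 2], max=9

Answer: 0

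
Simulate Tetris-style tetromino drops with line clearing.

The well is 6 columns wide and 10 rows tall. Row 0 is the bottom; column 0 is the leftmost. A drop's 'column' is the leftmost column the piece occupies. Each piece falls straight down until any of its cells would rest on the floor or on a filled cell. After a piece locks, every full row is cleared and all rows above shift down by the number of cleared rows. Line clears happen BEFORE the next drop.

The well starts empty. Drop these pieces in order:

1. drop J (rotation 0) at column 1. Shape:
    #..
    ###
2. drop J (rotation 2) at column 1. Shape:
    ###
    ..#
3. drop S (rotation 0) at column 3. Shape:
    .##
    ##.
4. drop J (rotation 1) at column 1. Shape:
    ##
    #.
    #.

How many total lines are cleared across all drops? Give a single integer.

Drop 1: J rot0 at col 1 lands with bottom-row=0; cleared 0 line(s) (total 0); column heights now [0 2 1 1 0 0], max=2
Drop 2: J rot2 at col 1 lands with bottom-row=1; cleared 0 line(s) (total 0); column heights now [0 3 3 3 0 0], max=3
Drop 3: S rot0 at col 3 lands with bottom-row=3; cleared 0 line(s) (total 0); column heights now [0 3 3 4 5 5], max=5
Drop 4: J rot1 at col 1 lands with bottom-row=3; cleared 0 line(s) (total 0); column heights now [0 6 6 4 5 5], max=6

Answer: 0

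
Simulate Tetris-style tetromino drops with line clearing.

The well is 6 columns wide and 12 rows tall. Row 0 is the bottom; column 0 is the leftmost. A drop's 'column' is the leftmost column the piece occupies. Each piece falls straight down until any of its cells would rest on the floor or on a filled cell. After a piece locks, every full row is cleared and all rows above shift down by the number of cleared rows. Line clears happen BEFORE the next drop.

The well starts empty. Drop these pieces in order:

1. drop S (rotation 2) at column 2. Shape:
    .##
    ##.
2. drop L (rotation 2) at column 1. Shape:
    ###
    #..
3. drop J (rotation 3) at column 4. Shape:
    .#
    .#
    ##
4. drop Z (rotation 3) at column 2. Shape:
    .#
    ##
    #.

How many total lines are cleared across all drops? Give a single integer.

Answer: 0

Derivation:
Drop 1: S rot2 at col 2 lands with bottom-row=0; cleared 0 line(s) (total 0); column heights now [0 0 1 2 2 0], max=2
Drop 2: L rot2 at col 1 lands with bottom-row=1; cleared 0 line(s) (total 0); column heights now [0 3 3 3 2 0], max=3
Drop 3: J rot3 at col 4 lands with bottom-row=2; cleared 0 line(s) (total 0); column heights now [0 3 3 3 3 5], max=5
Drop 4: Z rot3 at col 2 lands with bottom-row=3; cleared 0 line(s) (total 0); column heights now [0 3 5 6 3 5], max=6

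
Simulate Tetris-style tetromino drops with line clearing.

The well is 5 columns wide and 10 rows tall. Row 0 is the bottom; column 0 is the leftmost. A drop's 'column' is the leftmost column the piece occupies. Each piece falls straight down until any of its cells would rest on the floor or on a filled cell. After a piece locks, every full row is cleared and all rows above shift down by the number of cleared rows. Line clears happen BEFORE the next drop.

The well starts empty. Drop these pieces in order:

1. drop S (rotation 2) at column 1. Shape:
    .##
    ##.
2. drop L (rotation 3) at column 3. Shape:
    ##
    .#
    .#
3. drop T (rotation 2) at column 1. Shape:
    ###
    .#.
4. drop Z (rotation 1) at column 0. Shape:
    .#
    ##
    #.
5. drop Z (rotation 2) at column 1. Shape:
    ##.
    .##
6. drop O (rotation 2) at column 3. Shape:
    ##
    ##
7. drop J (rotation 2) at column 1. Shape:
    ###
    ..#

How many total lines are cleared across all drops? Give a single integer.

Drop 1: S rot2 at col 1 lands with bottom-row=0; cleared 0 line(s) (total 0); column heights now [0 1 2 2 0], max=2
Drop 2: L rot3 at col 3 lands with bottom-row=0; cleared 0 line(s) (total 0); column heights now [0 1 2 3 3], max=3
Drop 3: T rot2 at col 1 lands with bottom-row=2; cleared 0 line(s) (total 0); column heights now [0 4 4 4 3], max=4
Drop 4: Z rot1 at col 0 lands with bottom-row=3; cleared 0 line(s) (total 0); column heights now [5 6 4 4 3], max=6
Drop 5: Z rot2 at col 1 lands with bottom-row=5; cleared 0 line(s) (total 0); column heights now [5 7 7 6 3], max=7
Drop 6: O rot2 at col 3 lands with bottom-row=6; cleared 0 line(s) (total 0); column heights now [5 7 7 8 8], max=8
Drop 7: J rot2 at col 1 lands with bottom-row=8; cleared 0 line(s) (total 0); column heights now [5 10 10 10 8], max=10

Answer: 0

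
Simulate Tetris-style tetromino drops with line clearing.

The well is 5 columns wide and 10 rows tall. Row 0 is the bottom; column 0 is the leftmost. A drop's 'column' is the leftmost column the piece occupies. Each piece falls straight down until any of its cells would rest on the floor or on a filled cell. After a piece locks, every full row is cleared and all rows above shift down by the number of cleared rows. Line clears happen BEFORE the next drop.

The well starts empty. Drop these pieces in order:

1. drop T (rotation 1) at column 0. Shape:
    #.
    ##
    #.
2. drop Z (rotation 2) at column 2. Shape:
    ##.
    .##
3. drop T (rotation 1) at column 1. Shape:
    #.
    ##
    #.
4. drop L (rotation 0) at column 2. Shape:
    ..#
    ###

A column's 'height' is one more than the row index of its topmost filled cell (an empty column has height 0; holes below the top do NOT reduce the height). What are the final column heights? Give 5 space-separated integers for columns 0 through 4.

Drop 1: T rot1 at col 0 lands with bottom-row=0; cleared 0 line(s) (total 0); column heights now [3 2 0 0 0], max=3
Drop 2: Z rot2 at col 2 lands with bottom-row=0; cleared 0 line(s) (total 0); column heights now [3 2 2 2 1], max=3
Drop 3: T rot1 at col 1 lands with bottom-row=2; cleared 0 line(s) (total 0); column heights now [3 5 4 2 1], max=5
Drop 4: L rot0 at col 2 lands with bottom-row=4; cleared 0 line(s) (total 0); column heights now [3 5 5 5 6], max=6

Answer: 3 5 5 5 6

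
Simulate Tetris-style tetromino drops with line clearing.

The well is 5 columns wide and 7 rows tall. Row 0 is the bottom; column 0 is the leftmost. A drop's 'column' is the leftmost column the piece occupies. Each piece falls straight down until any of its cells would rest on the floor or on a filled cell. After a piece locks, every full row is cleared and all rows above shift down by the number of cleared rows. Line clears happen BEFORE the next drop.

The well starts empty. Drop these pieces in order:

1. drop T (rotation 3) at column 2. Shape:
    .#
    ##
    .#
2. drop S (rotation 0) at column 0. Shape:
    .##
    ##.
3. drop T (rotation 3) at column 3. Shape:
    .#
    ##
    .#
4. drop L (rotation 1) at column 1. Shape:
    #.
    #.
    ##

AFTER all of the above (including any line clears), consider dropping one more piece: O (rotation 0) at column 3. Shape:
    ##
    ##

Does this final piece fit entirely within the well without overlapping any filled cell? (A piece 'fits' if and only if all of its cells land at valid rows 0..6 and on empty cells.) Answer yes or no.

Answer: yes

Derivation:
Drop 1: T rot3 at col 2 lands with bottom-row=0; cleared 0 line(s) (total 0); column heights now [0 0 2 3 0], max=3
Drop 2: S rot0 at col 0 lands with bottom-row=1; cleared 0 line(s) (total 0); column heights now [2 3 3 3 0], max=3
Drop 3: T rot3 at col 3 lands with bottom-row=2; cleared 0 line(s) (total 0); column heights now [2 3 3 4 5], max=5
Drop 4: L rot1 at col 1 lands with bottom-row=3; cleared 0 line(s) (total 0); column heights now [2 6 4 4 5], max=6
Test piece O rot0 at col 3 (width 2): heights before test = [2 6 4 4 5]; fits = True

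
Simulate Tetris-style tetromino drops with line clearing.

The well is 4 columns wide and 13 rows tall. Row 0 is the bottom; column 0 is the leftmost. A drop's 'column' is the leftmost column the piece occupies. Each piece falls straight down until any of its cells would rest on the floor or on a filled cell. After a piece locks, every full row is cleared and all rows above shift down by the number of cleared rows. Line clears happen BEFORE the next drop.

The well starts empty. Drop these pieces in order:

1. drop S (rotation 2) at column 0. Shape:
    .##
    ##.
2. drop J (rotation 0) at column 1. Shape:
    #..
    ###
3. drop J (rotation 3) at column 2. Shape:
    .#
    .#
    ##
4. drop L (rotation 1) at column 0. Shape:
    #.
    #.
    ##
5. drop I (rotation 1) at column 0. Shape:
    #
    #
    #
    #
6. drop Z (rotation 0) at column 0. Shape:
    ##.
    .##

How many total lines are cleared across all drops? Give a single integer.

Answer: 0

Derivation:
Drop 1: S rot2 at col 0 lands with bottom-row=0; cleared 0 line(s) (total 0); column heights now [1 2 2 0], max=2
Drop 2: J rot0 at col 1 lands with bottom-row=2; cleared 0 line(s) (total 0); column heights now [1 4 3 3], max=4
Drop 3: J rot3 at col 2 lands with bottom-row=3; cleared 0 line(s) (total 0); column heights now [1 4 4 6], max=6
Drop 4: L rot1 at col 0 lands with bottom-row=4; cleared 0 line(s) (total 0); column heights now [7 5 4 6], max=7
Drop 5: I rot1 at col 0 lands with bottom-row=7; cleared 0 line(s) (total 0); column heights now [11 5 4 6], max=11
Drop 6: Z rot0 at col 0 lands with bottom-row=10; cleared 0 line(s) (total 0); column heights now [12 12 11 6], max=12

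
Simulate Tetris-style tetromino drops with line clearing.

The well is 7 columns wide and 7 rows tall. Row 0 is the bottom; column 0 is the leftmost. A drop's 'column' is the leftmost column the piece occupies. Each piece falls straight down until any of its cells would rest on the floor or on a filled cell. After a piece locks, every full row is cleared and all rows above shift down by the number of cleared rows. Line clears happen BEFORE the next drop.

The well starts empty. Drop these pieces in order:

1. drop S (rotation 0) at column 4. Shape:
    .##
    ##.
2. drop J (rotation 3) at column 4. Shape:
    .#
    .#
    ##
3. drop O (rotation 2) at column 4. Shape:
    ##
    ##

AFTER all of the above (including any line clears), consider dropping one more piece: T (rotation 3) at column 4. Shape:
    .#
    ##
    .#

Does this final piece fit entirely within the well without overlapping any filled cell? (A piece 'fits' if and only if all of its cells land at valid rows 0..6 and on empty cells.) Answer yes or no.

Answer: no

Derivation:
Drop 1: S rot0 at col 4 lands with bottom-row=0; cleared 0 line(s) (total 0); column heights now [0 0 0 0 1 2 2], max=2
Drop 2: J rot3 at col 4 lands with bottom-row=2; cleared 0 line(s) (total 0); column heights now [0 0 0 0 3 5 2], max=5
Drop 3: O rot2 at col 4 lands with bottom-row=5; cleared 0 line(s) (total 0); column heights now [0 0 0 0 7 7 2], max=7
Test piece T rot3 at col 4 (width 2): heights before test = [0 0 0 0 7 7 2]; fits = False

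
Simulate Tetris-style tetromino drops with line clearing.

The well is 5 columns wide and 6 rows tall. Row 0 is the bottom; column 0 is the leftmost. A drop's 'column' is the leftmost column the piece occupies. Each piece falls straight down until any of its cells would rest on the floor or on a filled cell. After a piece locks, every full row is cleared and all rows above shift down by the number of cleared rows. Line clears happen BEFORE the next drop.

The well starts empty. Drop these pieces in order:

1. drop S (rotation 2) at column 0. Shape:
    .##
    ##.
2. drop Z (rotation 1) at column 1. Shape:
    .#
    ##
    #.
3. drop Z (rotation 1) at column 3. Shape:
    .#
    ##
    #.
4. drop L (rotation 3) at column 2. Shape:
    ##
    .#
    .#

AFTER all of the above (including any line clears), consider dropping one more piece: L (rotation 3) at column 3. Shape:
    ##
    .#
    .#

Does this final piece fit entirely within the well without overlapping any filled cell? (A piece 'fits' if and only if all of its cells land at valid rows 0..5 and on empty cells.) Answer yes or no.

Answer: no

Derivation:
Drop 1: S rot2 at col 0 lands with bottom-row=0; cleared 0 line(s) (total 0); column heights now [1 2 2 0 0], max=2
Drop 2: Z rot1 at col 1 lands with bottom-row=2; cleared 0 line(s) (total 0); column heights now [1 4 5 0 0], max=5
Drop 3: Z rot1 at col 3 lands with bottom-row=0; cleared 0 line(s) (total 0); column heights now [1 4 5 2 3], max=5
Drop 4: L rot3 at col 2 lands with bottom-row=3; cleared 0 line(s) (total 0); column heights now [1 4 6 6 3], max=6
Test piece L rot3 at col 3 (width 2): heights before test = [1 4 6 6 3]; fits = False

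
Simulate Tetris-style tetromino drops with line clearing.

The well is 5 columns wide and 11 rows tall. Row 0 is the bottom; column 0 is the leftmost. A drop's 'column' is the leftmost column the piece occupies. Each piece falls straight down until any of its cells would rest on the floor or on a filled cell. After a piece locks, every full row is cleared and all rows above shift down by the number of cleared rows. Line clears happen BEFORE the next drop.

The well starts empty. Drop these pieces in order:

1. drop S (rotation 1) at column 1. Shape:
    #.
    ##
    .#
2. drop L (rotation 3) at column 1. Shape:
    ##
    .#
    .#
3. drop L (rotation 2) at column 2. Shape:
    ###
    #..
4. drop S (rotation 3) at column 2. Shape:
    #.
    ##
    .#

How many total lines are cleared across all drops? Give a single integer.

Drop 1: S rot1 at col 1 lands with bottom-row=0; cleared 0 line(s) (total 0); column heights now [0 3 2 0 0], max=3
Drop 2: L rot3 at col 1 lands with bottom-row=2; cleared 0 line(s) (total 0); column heights now [0 5 5 0 0], max=5
Drop 3: L rot2 at col 2 lands with bottom-row=5; cleared 0 line(s) (total 0); column heights now [0 5 7 7 7], max=7
Drop 4: S rot3 at col 2 lands with bottom-row=7; cleared 0 line(s) (total 0); column heights now [0 5 10 9 7], max=10

Answer: 0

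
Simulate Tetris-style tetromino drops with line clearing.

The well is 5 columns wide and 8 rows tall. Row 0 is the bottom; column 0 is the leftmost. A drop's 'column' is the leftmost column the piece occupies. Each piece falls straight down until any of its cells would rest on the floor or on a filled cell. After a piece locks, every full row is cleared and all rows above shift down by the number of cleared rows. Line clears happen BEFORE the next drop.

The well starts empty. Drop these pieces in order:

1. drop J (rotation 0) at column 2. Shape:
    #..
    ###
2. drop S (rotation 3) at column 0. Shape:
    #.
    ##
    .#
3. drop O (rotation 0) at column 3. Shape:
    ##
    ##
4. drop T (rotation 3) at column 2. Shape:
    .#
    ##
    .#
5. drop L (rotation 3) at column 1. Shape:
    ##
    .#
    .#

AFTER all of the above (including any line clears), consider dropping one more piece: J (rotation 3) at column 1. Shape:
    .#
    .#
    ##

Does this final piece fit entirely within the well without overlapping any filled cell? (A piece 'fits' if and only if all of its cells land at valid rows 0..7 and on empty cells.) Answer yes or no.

Answer: no

Derivation:
Drop 1: J rot0 at col 2 lands with bottom-row=0; cleared 0 line(s) (total 0); column heights now [0 0 2 1 1], max=2
Drop 2: S rot3 at col 0 lands with bottom-row=0; cleared 0 line(s) (total 0); column heights now [3 2 2 1 1], max=3
Drop 3: O rot0 at col 3 lands with bottom-row=1; cleared 1 line(s) (total 1); column heights now [2 1 1 2 2], max=2
Drop 4: T rot3 at col 2 lands with bottom-row=2; cleared 0 line(s) (total 1); column heights now [2 1 4 5 2], max=5
Drop 5: L rot3 at col 1 lands with bottom-row=4; cleared 0 line(s) (total 1); column heights now [2 7 7 5 2], max=7
Test piece J rot3 at col 1 (width 2): heights before test = [2 7 7 5 2]; fits = False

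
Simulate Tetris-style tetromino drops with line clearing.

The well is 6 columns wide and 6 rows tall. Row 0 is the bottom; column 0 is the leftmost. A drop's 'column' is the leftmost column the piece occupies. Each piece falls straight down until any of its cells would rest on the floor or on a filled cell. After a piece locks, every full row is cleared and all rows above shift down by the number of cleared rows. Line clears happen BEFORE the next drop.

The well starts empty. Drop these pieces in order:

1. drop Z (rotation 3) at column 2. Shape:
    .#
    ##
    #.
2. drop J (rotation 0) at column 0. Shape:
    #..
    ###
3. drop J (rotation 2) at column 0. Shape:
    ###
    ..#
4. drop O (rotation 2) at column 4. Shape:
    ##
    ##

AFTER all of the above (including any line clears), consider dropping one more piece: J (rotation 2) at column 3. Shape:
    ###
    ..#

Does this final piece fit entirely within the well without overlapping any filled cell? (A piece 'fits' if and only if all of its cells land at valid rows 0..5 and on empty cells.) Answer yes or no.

Drop 1: Z rot3 at col 2 lands with bottom-row=0; cleared 0 line(s) (total 0); column heights now [0 0 2 3 0 0], max=3
Drop 2: J rot0 at col 0 lands with bottom-row=2; cleared 0 line(s) (total 0); column heights now [4 3 3 3 0 0], max=4
Drop 3: J rot2 at col 0 lands with bottom-row=3; cleared 0 line(s) (total 0); column heights now [5 5 5 3 0 0], max=5
Drop 4: O rot2 at col 4 lands with bottom-row=0; cleared 0 line(s) (total 0); column heights now [5 5 5 3 2 2], max=5
Test piece J rot2 at col 3 (width 3): heights before test = [5 5 5 3 2 2]; fits = True

Answer: yes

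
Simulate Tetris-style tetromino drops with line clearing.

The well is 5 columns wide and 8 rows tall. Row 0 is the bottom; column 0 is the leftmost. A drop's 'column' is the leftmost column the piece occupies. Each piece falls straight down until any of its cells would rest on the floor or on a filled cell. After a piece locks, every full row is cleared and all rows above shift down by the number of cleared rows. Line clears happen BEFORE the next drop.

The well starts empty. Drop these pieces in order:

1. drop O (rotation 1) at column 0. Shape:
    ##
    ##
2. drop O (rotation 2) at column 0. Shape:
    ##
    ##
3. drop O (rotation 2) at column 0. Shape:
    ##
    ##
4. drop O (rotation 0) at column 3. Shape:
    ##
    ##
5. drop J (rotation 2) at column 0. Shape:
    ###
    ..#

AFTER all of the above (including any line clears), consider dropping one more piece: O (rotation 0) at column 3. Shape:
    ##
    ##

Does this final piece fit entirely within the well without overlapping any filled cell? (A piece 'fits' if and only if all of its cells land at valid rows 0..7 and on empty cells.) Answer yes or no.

Answer: yes

Derivation:
Drop 1: O rot1 at col 0 lands with bottom-row=0; cleared 0 line(s) (total 0); column heights now [2 2 0 0 0], max=2
Drop 2: O rot2 at col 0 lands with bottom-row=2; cleared 0 line(s) (total 0); column heights now [4 4 0 0 0], max=4
Drop 3: O rot2 at col 0 lands with bottom-row=4; cleared 0 line(s) (total 0); column heights now [6 6 0 0 0], max=6
Drop 4: O rot0 at col 3 lands with bottom-row=0; cleared 0 line(s) (total 0); column heights now [6 6 0 2 2], max=6
Drop 5: J rot2 at col 0 lands with bottom-row=5; cleared 0 line(s) (total 0); column heights now [7 7 7 2 2], max=7
Test piece O rot0 at col 3 (width 2): heights before test = [7 7 7 2 2]; fits = True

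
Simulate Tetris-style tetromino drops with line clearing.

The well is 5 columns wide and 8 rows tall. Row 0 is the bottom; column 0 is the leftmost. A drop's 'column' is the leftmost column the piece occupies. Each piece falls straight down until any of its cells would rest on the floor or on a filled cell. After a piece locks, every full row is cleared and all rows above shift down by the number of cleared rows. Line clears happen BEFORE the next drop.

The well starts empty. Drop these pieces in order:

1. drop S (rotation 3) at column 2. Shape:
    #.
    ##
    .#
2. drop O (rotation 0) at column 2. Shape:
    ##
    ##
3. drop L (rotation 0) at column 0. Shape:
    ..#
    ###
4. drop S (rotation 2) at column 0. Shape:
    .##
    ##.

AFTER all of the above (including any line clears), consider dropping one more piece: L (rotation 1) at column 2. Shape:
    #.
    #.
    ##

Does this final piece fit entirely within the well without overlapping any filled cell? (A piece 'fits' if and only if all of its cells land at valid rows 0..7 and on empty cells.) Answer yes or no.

Drop 1: S rot3 at col 2 lands with bottom-row=0; cleared 0 line(s) (total 0); column heights now [0 0 3 2 0], max=3
Drop 2: O rot0 at col 2 lands with bottom-row=3; cleared 0 line(s) (total 0); column heights now [0 0 5 5 0], max=5
Drop 3: L rot0 at col 0 lands with bottom-row=5; cleared 0 line(s) (total 0); column heights now [6 6 7 5 0], max=7
Drop 4: S rot2 at col 0 lands with bottom-row=6; cleared 0 line(s) (total 0); column heights now [7 8 8 5 0], max=8
Test piece L rot1 at col 2 (width 2): heights before test = [7 8 8 5 0]; fits = False

Answer: no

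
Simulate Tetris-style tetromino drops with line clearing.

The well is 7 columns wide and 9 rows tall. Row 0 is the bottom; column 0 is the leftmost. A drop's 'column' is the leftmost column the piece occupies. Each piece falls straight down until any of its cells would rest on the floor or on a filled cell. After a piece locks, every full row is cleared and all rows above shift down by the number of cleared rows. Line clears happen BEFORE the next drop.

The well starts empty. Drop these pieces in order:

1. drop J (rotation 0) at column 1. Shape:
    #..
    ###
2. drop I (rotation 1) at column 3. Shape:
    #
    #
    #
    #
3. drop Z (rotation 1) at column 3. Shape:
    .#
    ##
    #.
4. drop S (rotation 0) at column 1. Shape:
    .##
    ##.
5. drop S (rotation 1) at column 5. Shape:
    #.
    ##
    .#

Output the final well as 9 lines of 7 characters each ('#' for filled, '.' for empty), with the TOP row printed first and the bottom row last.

Drop 1: J rot0 at col 1 lands with bottom-row=0; cleared 0 line(s) (total 0); column heights now [0 2 1 1 0 0 0], max=2
Drop 2: I rot1 at col 3 lands with bottom-row=1; cleared 0 line(s) (total 0); column heights now [0 2 1 5 0 0 0], max=5
Drop 3: Z rot1 at col 3 lands with bottom-row=5; cleared 0 line(s) (total 0); column heights now [0 2 1 7 8 0 0], max=8
Drop 4: S rot0 at col 1 lands with bottom-row=6; cleared 0 line(s) (total 0); column heights now [0 7 8 8 8 0 0], max=8
Drop 5: S rot1 at col 5 lands with bottom-row=0; cleared 0 line(s) (total 0); column heights now [0 7 8 8 8 3 2], max=8

Answer: .......
..###..
.####..
...#...
...#...
...#...
...#.#.
.#.#.##
.###..#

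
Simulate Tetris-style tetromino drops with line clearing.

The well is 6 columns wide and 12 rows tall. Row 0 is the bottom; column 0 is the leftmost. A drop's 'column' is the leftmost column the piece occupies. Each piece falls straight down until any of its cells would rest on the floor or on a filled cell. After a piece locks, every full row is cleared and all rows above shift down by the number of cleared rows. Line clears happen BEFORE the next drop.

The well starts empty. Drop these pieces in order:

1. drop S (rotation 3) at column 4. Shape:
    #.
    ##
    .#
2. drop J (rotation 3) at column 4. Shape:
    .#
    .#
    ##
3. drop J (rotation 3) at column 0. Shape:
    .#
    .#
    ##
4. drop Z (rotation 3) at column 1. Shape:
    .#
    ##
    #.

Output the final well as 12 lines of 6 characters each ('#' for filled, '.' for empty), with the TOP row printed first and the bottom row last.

Answer: ......
......
......
......
......
......
..#..#
.##..#
.#..##
.#..#.
.#..##
##...#

Derivation:
Drop 1: S rot3 at col 4 lands with bottom-row=0; cleared 0 line(s) (total 0); column heights now [0 0 0 0 3 2], max=3
Drop 2: J rot3 at col 4 lands with bottom-row=3; cleared 0 line(s) (total 0); column heights now [0 0 0 0 4 6], max=6
Drop 3: J rot3 at col 0 lands with bottom-row=0; cleared 0 line(s) (total 0); column heights now [1 3 0 0 4 6], max=6
Drop 4: Z rot3 at col 1 lands with bottom-row=3; cleared 0 line(s) (total 0); column heights now [1 5 6 0 4 6], max=6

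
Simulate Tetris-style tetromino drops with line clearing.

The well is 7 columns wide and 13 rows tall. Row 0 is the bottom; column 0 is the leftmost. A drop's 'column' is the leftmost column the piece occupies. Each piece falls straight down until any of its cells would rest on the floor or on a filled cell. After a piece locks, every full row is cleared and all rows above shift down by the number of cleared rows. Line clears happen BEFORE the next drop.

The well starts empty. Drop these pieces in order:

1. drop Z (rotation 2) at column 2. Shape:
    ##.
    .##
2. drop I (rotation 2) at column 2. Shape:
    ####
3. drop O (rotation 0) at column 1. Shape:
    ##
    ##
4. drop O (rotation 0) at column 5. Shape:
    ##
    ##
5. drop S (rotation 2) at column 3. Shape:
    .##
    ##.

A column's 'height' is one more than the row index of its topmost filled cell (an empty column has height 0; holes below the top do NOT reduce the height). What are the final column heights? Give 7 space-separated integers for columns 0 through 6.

Answer: 0 5 5 5 6 6 5

Derivation:
Drop 1: Z rot2 at col 2 lands with bottom-row=0; cleared 0 line(s) (total 0); column heights now [0 0 2 2 1 0 0], max=2
Drop 2: I rot2 at col 2 lands with bottom-row=2; cleared 0 line(s) (total 0); column heights now [0 0 3 3 3 3 0], max=3
Drop 3: O rot0 at col 1 lands with bottom-row=3; cleared 0 line(s) (total 0); column heights now [0 5 5 3 3 3 0], max=5
Drop 4: O rot0 at col 5 lands with bottom-row=3; cleared 0 line(s) (total 0); column heights now [0 5 5 3 3 5 5], max=5
Drop 5: S rot2 at col 3 lands with bottom-row=4; cleared 0 line(s) (total 0); column heights now [0 5 5 5 6 6 5], max=6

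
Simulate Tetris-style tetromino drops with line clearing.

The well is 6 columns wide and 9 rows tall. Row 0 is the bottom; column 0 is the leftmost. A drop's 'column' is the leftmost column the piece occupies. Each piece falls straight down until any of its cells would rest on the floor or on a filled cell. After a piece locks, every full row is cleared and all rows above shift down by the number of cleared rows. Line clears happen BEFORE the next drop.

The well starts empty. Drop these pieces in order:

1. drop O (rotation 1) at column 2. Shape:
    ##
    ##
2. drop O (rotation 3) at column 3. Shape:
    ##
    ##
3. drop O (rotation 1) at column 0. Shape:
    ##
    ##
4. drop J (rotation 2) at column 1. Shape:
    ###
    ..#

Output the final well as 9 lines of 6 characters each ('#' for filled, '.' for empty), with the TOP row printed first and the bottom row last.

Answer: ......
......
......
.###..
...#..
...##.
...##.
####..
####..

Derivation:
Drop 1: O rot1 at col 2 lands with bottom-row=0; cleared 0 line(s) (total 0); column heights now [0 0 2 2 0 0], max=2
Drop 2: O rot3 at col 3 lands with bottom-row=2; cleared 0 line(s) (total 0); column heights now [0 0 2 4 4 0], max=4
Drop 3: O rot1 at col 0 lands with bottom-row=0; cleared 0 line(s) (total 0); column heights now [2 2 2 4 4 0], max=4
Drop 4: J rot2 at col 1 lands with bottom-row=4; cleared 0 line(s) (total 0); column heights now [2 6 6 6 4 0], max=6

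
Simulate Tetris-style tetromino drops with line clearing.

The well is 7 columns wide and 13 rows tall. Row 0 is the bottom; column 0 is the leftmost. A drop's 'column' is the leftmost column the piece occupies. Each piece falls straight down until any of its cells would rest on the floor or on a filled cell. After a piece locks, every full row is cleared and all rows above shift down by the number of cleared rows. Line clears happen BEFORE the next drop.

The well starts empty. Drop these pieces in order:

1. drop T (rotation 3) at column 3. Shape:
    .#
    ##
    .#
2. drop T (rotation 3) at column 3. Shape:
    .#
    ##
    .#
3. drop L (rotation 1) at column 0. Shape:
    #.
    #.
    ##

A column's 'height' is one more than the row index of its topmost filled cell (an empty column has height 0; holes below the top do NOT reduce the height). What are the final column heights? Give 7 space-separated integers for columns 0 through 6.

Drop 1: T rot3 at col 3 lands with bottom-row=0; cleared 0 line(s) (total 0); column heights now [0 0 0 2 3 0 0], max=3
Drop 2: T rot3 at col 3 lands with bottom-row=3; cleared 0 line(s) (total 0); column heights now [0 0 0 5 6 0 0], max=6
Drop 3: L rot1 at col 0 lands with bottom-row=0; cleared 0 line(s) (total 0); column heights now [3 1 0 5 6 0 0], max=6

Answer: 3 1 0 5 6 0 0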